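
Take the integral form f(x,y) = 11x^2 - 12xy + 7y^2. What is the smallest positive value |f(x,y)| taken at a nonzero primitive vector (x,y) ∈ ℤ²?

translate: b→10 (≡-12 mod 22), so (11,-12,7)→(11,10,6)
flip: (11,10,6)→(6,-10,11)
translate: b→2 (≡-10 mod 12), so (6,-10,11)→(6,2,7)
reduced (well bottom): (6,2,7) with a≤c, −a<b≤a
well minimum = a = 6

6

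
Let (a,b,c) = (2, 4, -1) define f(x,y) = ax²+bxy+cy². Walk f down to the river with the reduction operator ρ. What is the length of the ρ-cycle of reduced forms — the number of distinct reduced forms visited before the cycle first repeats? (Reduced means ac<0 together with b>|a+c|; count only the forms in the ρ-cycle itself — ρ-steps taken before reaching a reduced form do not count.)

D = 24, ⌊√D⌋ = 4
river: ρ → (-1,4,2)
river: ρ → (2,4,-1)
ρ-cycle length = 2 (tail of 0 descent steps not counted)

2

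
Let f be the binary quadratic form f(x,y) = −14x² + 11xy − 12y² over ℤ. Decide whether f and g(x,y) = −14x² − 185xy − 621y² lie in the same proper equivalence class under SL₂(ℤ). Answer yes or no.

D₁ = -551, D₂ = -551
f is negative-definite; reduce −f:
−f: flip: (14,-11,12)→(12,11,14)
−f: reduced (well bottom): (12,11,14) with a≤c, −a<b≤a
flip sign back: reduced form of f is (-12,-11,-14)
g is negative-definite; reduce −g:
−g: translate: b→-11 (≡185 mod 28), so (14,185,621)→(14,-11,12)
−g: flip: (14,-11,12)→(12,11,14)
−g: reduced (well bottom): (12,11,14) with a≤c, −a<b≤a
flip sign back: reduced form of g is (-12,-11,-14)
reduced forms (-12, -11, -14) vs (-12, -11, -14) ⇒ equivalent

yes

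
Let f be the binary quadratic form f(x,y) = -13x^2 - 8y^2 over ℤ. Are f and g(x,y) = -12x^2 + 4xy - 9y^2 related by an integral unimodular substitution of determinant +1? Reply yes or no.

D₁ = -416, D₂ = -416
f is negative-definite; reduce −f:
−f: flip: (13,0,8)→(8,0,13)
−f: reduced (well bottom): (8,0,13) with a≤c, −a<b≤a
flip sign back: reduced form of f is (-8,0,-13)
g is negative-definite; reduce −g:
−g: flip: (12,-4,9)→(9,4,12)
−g: reduced (well bottom): (9,4,12) with a≤c, −a<b≤a
flip sign back: reduced form of g is (-9,-4,-12)
reduced forms (-8, 0, -13) vs (-9, -4, -12) ⇒ inequivalent

no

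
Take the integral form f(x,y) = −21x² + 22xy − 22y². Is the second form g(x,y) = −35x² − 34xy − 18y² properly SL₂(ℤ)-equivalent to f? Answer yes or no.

D₁ = -1364, D₂ = -1364
f is negative-definite; reduce −f:
−f: translate: b→20 (≡-22 mod 42), so (21,-22,22)→(21,20,21)
−f: reduced (well bottom): (21,20,21) with a≤c, −a<b≤a
flip sign back: reduced form of f is (-21,-20,-21)
g is negative-definite; reduce −g:
−g: flip: (35,34,18)→(18,-34,35)
−g: translate: b→2 (≡-34 mod 36), so (18,-34,35)→(18,2,19)
−g: reduced (well bottom): (18,2,19) with a≤c, −a<b≤a
flip sign back: reduced form of g is (-18,-2,-19)
reduced forms (-21, -20, -21) vs (-18, -2, -19) ⇒ inequivalent

no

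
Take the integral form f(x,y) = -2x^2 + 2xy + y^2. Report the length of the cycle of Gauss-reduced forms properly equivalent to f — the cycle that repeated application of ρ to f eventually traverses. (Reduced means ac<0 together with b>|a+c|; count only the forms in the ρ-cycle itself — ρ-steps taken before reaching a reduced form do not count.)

D = 12, ⌊√D⌋ = 3
river: ρ → (1,2,-2)
river: ρ → (-2,2,1)
ρ-cycle length = 2 (tail of 0 descent steps not counted)

2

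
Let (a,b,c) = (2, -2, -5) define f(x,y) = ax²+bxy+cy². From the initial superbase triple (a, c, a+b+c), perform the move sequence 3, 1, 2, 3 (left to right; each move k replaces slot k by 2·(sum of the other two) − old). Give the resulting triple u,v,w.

start (2,-5,-5) = (f(1,0),f(0,1),f(1,1))
replace slot 3: 2·(2+(-5)) − (-5) = -1 → (2,-5,-1)
replace slot 1: 2·((-5)+(-1)) − 2 = -14 → (-14,-5,-1)
replace slot 2: 2·((-14)+(-1)) − (-5) = -25 → (-14,-25,-1)
replace slot 3: 2·((-14)+(-25)) − (-1) = -77 → (-14,-25,-77)

-14,-25,-77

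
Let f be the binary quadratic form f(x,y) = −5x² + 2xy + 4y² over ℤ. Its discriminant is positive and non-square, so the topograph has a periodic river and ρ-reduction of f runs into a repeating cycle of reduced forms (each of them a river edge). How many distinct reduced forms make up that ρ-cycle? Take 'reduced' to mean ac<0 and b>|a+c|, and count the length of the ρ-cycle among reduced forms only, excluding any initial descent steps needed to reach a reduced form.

D = 84, ⌊√D⌋ = 9
river: ρ → (4,6,-3)
river: ρ → (-3,6,4)
river: ρ → (4,2,-5)
river: ρ → (-5,8,1)
river: ρ → (1,8,-5)
river: ρ → (-5,2,4)
ρ-cycle length = 6 (tail of 0 descent steps not counted)

6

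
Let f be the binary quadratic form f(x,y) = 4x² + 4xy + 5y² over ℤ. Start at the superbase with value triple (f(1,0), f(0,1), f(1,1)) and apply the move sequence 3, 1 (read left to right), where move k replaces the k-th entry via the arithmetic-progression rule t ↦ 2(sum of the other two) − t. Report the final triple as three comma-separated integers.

start (4,5,13) = (f(1,0),f(0,1),f(1,1))
replace slot 3: 2·(4+5) − 13 = 5 → (4,5,5)
replace slot 1: 2·(5+5) − 4 = 16 → (16,5,5)

16,5,5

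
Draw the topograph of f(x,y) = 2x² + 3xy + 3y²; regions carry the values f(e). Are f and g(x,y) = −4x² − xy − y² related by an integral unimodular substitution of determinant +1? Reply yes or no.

D₁ = -15, D₂ = -15
f: translate: b→-1 (≡3 mod 4), so (2,3,3)→(2,-1,2)
f: flip: (2,-1,2)→(2,1,2)
f: reduced (well bottom): (2,1,2) with a≤c, −a<b≤a
g is negative-definite; reduce −g:
−g: flip: (4,1,1)→(1,-1,4)
−g: translate: b→1 (≡-1 mod 2), so (1,-1,4)→(1,1,4)
−g: reduced (well bottom): (1,1,4) with a≤c, −a<b≤a
flip sign back: reduced form of g is (-1,-1,-4)
reduced forms (2, 1, 2) vs (-1, -1, -4) ⇒ inequivalent

no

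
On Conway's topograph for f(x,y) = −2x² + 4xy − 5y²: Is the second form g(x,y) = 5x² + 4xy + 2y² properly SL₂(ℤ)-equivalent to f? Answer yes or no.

D₁ = -24, D₂ = -24
f is negative-definite; reduce −f:
−f: translate: b→0 (≡-4 mod 4), so (2,-4,5)→(2,0,3)
−f: reduced (well bottom): (2,0,3) with a≤c, −a<b≤a
flip sign back: reduced form of f is (-2,0,-3)
g: flip: (5,4,2)→(2,-4,5)
g: translate: b→0 (≡-4 mod 4), so (2,-4,5)→(2,0,3)
g: reduced (well bottom): (2,0,3) with a≤c, −a<b≤a
reduced forms (-2, 0, -3) vs (2, 0, 3) ⇒ inequivalent

no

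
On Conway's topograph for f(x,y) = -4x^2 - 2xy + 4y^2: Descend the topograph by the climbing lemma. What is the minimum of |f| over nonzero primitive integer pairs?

descent: ρ → (4,2,-4)  [lands on river]
river: ρ → (-4,6,2)
river: ρ → (2,6,-4)
river: ρ → (-4,2,4)
river: ρ → (4,6,-2)
river: ρ → (-2,6,4)
closes: descent 1, river 6
min |a| on river = 2

2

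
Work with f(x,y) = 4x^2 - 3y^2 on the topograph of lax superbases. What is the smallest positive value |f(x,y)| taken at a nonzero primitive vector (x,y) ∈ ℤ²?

descent: ρ → (-3,6,1)  [lands on river]
river: ρ → (1,6,-3)
closes: descent 1, river 2
min |a| on river = 1

1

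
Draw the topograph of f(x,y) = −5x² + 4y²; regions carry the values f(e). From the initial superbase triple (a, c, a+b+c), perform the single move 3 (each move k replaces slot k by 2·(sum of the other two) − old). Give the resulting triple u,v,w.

start (-5,4,-1) = (f(1,0),f(0,1),f(1,1))
replace slot 3: 2·((-5)+4) − (-1) = -1 → (-5,4,-1)

-5,4,-1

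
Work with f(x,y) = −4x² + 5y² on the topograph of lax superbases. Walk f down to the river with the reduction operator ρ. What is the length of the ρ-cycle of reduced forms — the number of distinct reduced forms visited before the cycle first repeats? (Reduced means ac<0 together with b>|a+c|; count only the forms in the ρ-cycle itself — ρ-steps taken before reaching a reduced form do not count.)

D = 80, ⌊√D⌋ = 8
descent: ρ → (5,0,-4)
descent: ρ → (-4,8,1)  [lands on river]
river: ρ → (1,8,-4)
ρ-cycle length = 2 (tail of 2 descent steps not counted)

2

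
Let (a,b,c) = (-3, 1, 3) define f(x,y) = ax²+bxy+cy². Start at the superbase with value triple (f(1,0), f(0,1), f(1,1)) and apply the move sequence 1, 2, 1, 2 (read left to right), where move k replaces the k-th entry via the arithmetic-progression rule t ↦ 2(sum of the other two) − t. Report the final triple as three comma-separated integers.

start (-3,3,1) = (f(1,0),f(0,1),f(1,1))
replace slot 1: 2·(3+1) − (-3) = 11 → (11,3,1)
replace slot 2: 2·(11+1) − 3 = 21 → (11,21,1)
replace slot 1: 2·(21+1) − 11 = 33 → (33,21,1)
replace slot 2: 2·(33+1) − 21 = 47 → (33,47,1)

33,47,1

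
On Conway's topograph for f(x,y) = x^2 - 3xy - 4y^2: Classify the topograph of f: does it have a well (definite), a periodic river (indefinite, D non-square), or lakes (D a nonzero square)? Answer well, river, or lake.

D = b²−4ac = (-3)² − 4·1·(-4) = 25
D = 5² is a perfect square ⇒ form factors over ℤ ⇒ lakes

lake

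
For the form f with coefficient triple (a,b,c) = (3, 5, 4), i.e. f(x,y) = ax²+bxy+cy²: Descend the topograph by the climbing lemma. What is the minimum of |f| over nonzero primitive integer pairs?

translate: b→-1 (≡5 mod 6), so (3,5,4)→(3,-1,2)
flip: (3,-1,2)→(2,1,3)
reduced (well bottom): (2,1,3) with a≤c, −a<b≤a
well minimum = a = 2

2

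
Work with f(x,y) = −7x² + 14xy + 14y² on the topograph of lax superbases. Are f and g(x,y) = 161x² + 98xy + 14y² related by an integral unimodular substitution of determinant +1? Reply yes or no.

D₁ = 588, D₂ = 588
river cycle of f (length 2): (14, 14, -7), (-7, 14, 14)
river cycle of g (length 2): (14, 14, -7), (-7, 14, 14)
cycles coincide ⇒ equivalent

yes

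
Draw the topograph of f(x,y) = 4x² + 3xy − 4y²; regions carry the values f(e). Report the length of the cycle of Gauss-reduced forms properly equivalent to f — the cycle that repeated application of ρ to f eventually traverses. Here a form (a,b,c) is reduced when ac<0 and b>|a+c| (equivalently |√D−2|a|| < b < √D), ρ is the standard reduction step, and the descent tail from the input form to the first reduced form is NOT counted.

D = 73, ⌊√D⌋ = 8
river: ρ → (-4,5,3)
river: ρ → (3,7,-2)
river: ρ → (-2,5,6)
river: ρ → (6,7,-1)
river: ρ → (-1,7,6)
river: ρ → (6,5,-2)
river: ρ → (-2,7,3)
river: ρ → (3,5,-4)
river: ρ → (-4,3,4)
river: ρ → (4,5,-3)
river: ρ → (-3,7,2)
river: ρ → (2,5,-6)
river: ρ → (-6,7,1)
river: ρ → (1,7,-6)
river: ρ → (-6,5,2)
river: ρ → (2,7,-3)
river: ρ → (-3,5,4)
river: ρ → (4,3,-4)
ρ-cycle length = 18 (tail of 0 descent steps not counted)

18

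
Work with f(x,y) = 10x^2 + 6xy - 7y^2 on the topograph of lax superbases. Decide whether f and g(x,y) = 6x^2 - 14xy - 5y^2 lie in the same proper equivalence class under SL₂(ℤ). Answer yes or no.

D₁ = 316, D₂ = 316
river cycle of f (length 6): (-7, 8, 9), (9, 10, -6), (-6, 14, 5), (5, 16, -3), (-3, 14, 10), (10, 6, -7)
river cycle of g (length 6): (-5, 14, 6), (6, 10, -9), (-9, 8, 7), (7, 6, -10), (-10, 14, 3), (3, 16, -5)
cycles differ ⇒ inequivalent

no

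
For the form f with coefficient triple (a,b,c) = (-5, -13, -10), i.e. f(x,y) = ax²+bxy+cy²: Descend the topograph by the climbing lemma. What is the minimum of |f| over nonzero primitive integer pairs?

translate: b→3 (≡13 mod 10), so (5,13,10)→(5,3,2)
flip: (5,3,2)→(2,-3,5)
translate: b→1 (≡-3 mod 4), so (2,-3,5)→(2,1,4)
reduced (well bottom): (2,1,4) with a≤c, −a<b≤a
well minimum |f| = |-2| = 2 (negative-definite)

2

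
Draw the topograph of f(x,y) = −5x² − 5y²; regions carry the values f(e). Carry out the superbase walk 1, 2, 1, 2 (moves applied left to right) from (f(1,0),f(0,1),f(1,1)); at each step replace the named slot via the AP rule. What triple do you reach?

start (-5,-5,-10) = (f(1,0),f(0,1),f(1,1))
replace slot 1: 2·((-5)+(-10)) − (-5) = -25 → (-25,-5,-10)
replace slot 2: 2·((-25)+(-10)) − (-5) = -65 → (-25,-65,-10)
replace slot 1: 2·((-65)+(-10)) − (-25) = -125 → (-125,-65,-10)
replace slot 2: 2·((-125)+(-10)) − (-65) = -205 → (-125,-205,-10)

-125,-205,-10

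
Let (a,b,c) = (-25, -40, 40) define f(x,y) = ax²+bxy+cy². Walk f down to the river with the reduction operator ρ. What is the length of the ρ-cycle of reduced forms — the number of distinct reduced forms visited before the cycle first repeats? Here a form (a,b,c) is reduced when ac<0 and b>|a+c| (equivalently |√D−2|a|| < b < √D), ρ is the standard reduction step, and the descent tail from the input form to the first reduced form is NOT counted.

D = 5600, ⌊√D⌋ = 74
descent: ρ → (40,40,-25)  [lands on river]
river: ρ → (-25,60,20)
river: ρ → (20,60,-25)
river: ρ → (-25,40,40)
ρ-cycle length = 4 (tail of 1 descent step not counted)

4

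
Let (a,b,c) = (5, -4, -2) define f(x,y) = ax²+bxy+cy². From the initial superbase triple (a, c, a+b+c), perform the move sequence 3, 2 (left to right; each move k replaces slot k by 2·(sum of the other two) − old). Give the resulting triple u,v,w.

start (5,-2,-1) = (f(1,0),f(0,1),f(1,1))
replace slot 3: 2·(5+(-2)) − (-1) = 7 → (5,-2,7)
replace slot 2: 2·(5+7) − (-2) = 26 → (5,26,7)

5,26,7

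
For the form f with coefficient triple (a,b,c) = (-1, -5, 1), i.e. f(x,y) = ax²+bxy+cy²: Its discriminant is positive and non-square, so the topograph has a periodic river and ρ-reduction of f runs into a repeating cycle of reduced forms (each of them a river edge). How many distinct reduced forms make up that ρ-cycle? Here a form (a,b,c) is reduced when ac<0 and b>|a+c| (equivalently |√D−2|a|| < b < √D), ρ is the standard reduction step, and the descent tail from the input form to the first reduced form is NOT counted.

D = 29, ⌊√D⌋ = 5
descent: ρ → (1,5,-1)  [lands on river]
river: ρ → (-1,5,1)
ρ-cycle length = 2 (tail of 1 descent step not counted)

2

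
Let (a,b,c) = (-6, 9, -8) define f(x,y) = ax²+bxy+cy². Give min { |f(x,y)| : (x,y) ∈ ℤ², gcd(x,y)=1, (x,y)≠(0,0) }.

translate: b→3 (≡-9 mod 12), so (6,-9,8)→(6,3,5)
flip: (6,3,5)→(5,-3,6)
reduced (well bottom): (5,-3,6) with a≤c, −a<b≤a
well minimum |f| = |-5| = 5 (negative-definite)

5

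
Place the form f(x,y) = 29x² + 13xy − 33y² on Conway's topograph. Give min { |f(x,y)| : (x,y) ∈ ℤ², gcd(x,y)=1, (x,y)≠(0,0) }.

river: ρ → (-33,53,9)
river: ρ → (9,55,-27)
river: ρ → (-27,53,11)
river: ρ → (11,57,-17)
river: ρ → (-17,45,29)
river: ρ → (29,13,-33)
closes: descent 0, river 6
min |a| on river = 9

9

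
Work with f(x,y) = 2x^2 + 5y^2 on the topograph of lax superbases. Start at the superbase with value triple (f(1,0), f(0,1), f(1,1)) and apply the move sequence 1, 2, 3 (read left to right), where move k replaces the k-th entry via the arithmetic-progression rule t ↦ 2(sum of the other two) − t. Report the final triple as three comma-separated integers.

start (2,5,7) = (f(1,0),f(0,1),f(1,1))
replace slot 1: 2·(5+7) − 2 = 22 → (22,5,7)
replace slot 2: 2·(22+7) − 5 = 53 → (22,53,7)
replace slot 3: 2·(22+53) − 7 = 143 → (22,53,143)

22,53,143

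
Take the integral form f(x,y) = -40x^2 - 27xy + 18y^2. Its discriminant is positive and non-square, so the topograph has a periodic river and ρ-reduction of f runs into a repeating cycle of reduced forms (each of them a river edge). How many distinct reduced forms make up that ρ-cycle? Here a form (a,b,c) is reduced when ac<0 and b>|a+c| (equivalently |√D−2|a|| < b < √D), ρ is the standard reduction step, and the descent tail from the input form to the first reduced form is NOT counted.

D = 3609, ⌊√D⌋ = 60
descent: ρ → (18,27,-40)  [lands on river]
river: ρ → (-40,53,5)
river: ρ → (5,57,-18)
river: ρ → (-18,51,14)
river: ρ → (14,33,-45)
river: ρ → (-45,57,2)
river: ρ → (2,59,-16)
river: ρ → (-16,37,35)
river: ρ → (35,33,-18)
river: ρ → (-18,39,29)
river: ρ → (29,19,-28)
river: ρ → (-28,37,20)
river: ρ → (20,43,-22)
river: ρ → (-22,45,18)
ρ-cycle length = 14 (tail of 1 descent step not counted)

14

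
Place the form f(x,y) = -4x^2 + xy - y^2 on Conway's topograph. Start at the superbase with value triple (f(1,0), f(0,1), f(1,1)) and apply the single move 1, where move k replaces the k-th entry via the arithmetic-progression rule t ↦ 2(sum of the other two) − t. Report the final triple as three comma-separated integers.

start (-4,-1,-4) = (f(1,0),f(0,1),f(1,1))
replace slot 1: 2·((-1)+(-4)) − (-4) = -6 → (-6,-1,-4)

-6,-1,-4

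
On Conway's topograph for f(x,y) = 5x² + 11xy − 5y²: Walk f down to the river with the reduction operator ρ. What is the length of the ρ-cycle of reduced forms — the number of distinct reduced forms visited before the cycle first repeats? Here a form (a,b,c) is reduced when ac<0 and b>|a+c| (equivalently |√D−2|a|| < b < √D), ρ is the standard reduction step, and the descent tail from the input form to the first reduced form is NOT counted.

D = 221, ⌊√D⌋ = 14
river: ρ → (-5,9,7)
river: ρ → (7,5,-7)
river: ρ → (-7,9,5)
river: ρ → (5,11,-5)
ρ-cycle length = 4 (tail of 0 descent steps not counted)

4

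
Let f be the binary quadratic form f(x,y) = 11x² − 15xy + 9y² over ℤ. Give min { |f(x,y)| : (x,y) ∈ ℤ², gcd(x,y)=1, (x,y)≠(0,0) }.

translate: b→7 (≡-15 mod 22), so (11,-15,9)→(11,7,5)
flip: (11,7,5)→(5,-7,11)
translate: b→3 (≡-7 mod 10), so (5,-7,11)→(5,3,9)
reduced (well bottom): (5,3,9) with a≤c, −a<b≤a
well minimum = a = 5

5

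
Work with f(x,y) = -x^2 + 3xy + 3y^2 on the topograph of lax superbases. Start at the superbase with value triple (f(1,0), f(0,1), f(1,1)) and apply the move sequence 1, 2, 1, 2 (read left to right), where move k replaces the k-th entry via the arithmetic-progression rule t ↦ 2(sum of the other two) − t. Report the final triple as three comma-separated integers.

start (-1,3,5) = (f(1,0),f(0,1),f(1,1))
replace slot 1: 2·(3+5) − (-1) = 17 → (17,3,5)
replace slot 2: 2·(17+5) − 3 = 41 → (17,41,5)
replace slot 1: 2·(41+5) − 17 = 75 → (75,41,5)
replace slot 2: 2·(75+5) − 41 = 119 → (75,119,5)

75,119,5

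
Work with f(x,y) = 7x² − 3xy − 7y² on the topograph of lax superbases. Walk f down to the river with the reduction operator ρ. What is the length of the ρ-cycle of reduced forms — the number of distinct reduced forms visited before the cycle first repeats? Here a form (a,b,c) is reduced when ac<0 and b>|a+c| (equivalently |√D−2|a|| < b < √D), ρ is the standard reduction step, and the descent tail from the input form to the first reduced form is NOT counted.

D = 205, ⌊√D⌋ = 14
descent: ρ → (-7,3,7)  [lands on river]
river: ρ → (7,11,-3)
river: ρ → (-3,13,3)
river: ρ → (3,11,-7)
ρ-cycle length = 4 (tail of 1 descent step not counted)

4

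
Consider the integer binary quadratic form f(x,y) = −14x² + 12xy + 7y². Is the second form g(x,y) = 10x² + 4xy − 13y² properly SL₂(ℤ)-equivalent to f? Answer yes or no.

D₁ = 536, D₂ = 536
river cycle of f (length 14): (7, 16, -10), (-10, 4, 13), (13, 22, -1), (-1, 22, 13), (13, 4, -10), (-10, 16, 7), (7, 12, -14), (-14, 16, 5), (5, 14, -17), (-17, 20, 2), … (4 more)
river cycle of g (length 14): (-13, 22, 1), (1, 22, -13), (-13, 4, 10), (10, 16, -7), (-7, 12, 14), (14, 16, -5), (-5, 14, 17), (17, 20, -2), (-2, 20, 17), (17, 14, -5), … (4 more)
cycles differ ⇒ inequivalent

no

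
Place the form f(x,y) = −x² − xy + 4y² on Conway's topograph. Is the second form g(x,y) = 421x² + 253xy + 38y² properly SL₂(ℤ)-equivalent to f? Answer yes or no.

D₁ = 17, D₂ = 17
river cycle of f (length 6): (-1, 3, 2), (2, 1, -2), (-2, 3, 1), (1, 3, -2), (-2, 1, 2), (2, 3, -1)
river cycle of g (length 6): (-1, 3, 2), (2, 1, -2), (-2, 3, 1), (1, 3, -2), (-2, 1, 2), (2, 3, -1)
cycles coincide ⇒ equivalent

yes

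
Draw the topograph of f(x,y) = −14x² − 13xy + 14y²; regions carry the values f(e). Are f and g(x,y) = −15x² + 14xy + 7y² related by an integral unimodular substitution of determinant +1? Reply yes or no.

D₁ = 953, D₂ = 616
discriminants differ ⇒ not SL₂(ℤ)-equivalent

no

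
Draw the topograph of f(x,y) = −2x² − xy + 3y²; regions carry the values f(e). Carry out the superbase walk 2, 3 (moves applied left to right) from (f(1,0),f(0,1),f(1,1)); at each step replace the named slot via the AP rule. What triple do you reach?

start (-2,3,0) = (f(1,0),f(0,1),f(1,1))
replace slot 2: 2·((-2)+0) − 3 = -7 → (-2,-7,0)
replace slot 3: 2·((-2)+(-7)) − 0 = -18 → (-2,-7,-18)

-2,-7,-18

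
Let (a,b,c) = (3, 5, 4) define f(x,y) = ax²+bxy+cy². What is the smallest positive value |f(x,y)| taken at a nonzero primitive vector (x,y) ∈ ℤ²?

translate: b→-1 (≡5 mod 6), so (3,5,4)→(3,-1,2)
flip: (3,-1,2)→(2,1,3)
reduced (well bottom): (2,1,3) with a≤c, −a<b≤a
well minimum = a = 2

2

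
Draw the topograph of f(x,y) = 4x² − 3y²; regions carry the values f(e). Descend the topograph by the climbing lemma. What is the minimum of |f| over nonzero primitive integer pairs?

descent: ρ → (-3,6,1)  [lands on river]
river: ρ → (1,6,-3)
closes: descent 1, river 2
min |a| on river = 1

1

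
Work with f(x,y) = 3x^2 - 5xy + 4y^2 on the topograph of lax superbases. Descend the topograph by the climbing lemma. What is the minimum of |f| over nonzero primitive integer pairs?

translate: b→1 (≡-5 mod 6), so (3,-5,4)→(3,1,2)
flip: (3,1,2)→(2,-1,3)
reduced (well bottom): (2,-1,3) with a≤c, −a<b≤a
well minimum = a = 2

2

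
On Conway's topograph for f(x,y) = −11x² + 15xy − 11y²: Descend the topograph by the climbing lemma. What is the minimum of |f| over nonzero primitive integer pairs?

translate: b→7 (≡-15 mod 22), so (11,-15,11)→(11,7,7)
flip: (11,7,7)→(7,-7,11)
translate: b→7 (≡-7 mod 14), so (7,-7,11)→(7,7,11)
reduced (well bottom): (7,7,11) with a≤c, −a<b≤a
well minimum |f| = |-7| = 7 (negative-definite)

7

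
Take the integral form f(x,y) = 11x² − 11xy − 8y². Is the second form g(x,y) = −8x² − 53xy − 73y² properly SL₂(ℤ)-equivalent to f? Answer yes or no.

D₁ = 473, D₂ = 473
river cycle of f (length 4): (-8, 11, 11), (11, 11, -8), (-8, 21, 1), (1, 21, -8)
river cycle of g (length 4): (-8, 11, 11), (11, 11, -8), (-8, 21, 1), (1, 21, -8)
cycles coincide ⇒ equivalent

yes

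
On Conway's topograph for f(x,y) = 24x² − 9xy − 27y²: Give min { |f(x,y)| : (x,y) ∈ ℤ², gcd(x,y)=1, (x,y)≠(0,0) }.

descent: ρ → (-27,9,24)  [lands on river]
river: ρ → (24,39,-12)
river: ρ → (-12,33,33)
river: ρ → (33,33,-12)
river: ρ → (-12,39,24)
river: ρ → (24,9,-27)
river: ρ → (-27,45,6)
river: ρ → (6,51,-3)
river: ρ → (-3,51,6)
river: ρ → (6,45,-27)
closes: descent 1, river 10
min |a| on river = 3

3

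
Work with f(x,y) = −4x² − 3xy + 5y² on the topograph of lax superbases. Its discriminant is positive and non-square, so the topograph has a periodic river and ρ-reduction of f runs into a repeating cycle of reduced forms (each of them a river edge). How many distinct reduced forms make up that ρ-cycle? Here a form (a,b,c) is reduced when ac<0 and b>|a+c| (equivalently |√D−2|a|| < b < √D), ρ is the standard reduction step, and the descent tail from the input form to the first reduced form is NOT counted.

D = 89, ⌊√D⌋ = 9
descent: ρ → (5,3,-4)  [lands on river]
river: ρ → (-4,5,4)
river: ρ → (4,3,-5)
river: ρ → (-5,7,2)
river: ρ → (2,9,-1)
river: ρ → (-1,9,2)
river: ρ → (2,7,-5)
river: ρ → (-5,3,4)
river: ρ → (4,5,-4)
river: ρ → (-4,3,5)
river: ρ → (5,7,-2)
river: ρ → (-2,9,1)
river: ρ → (1,9,-2)
river: ρ → (-2,7,5)
ρ-cycle length = 14 (tail of 1 descent step not counted)

14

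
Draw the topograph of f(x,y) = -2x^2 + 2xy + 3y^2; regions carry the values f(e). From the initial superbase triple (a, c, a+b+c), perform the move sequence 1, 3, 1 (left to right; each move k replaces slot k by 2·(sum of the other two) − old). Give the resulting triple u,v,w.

start (-2,3,3) = (f(1,0),f(0,1),f(1,1))
replace slot 1: 2·(3+3) − (-2) = 14 → (14,3,3)
replace slot 3: 2·(14+3) − 3 = 31 → (14,3,31)
replace slot 1: 2·(3+31) − 14 = 54 → (54,3,31)

54,3,31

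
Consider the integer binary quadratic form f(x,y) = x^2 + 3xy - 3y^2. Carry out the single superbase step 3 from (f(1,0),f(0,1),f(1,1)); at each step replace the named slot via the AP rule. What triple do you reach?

start (1,-3,1) = (f(1,0),f(0,1),f(1,1))
replace slot 3: 2·(1+(-3)) − 1 = -5 → (1,-3,-5)

1,-3,-5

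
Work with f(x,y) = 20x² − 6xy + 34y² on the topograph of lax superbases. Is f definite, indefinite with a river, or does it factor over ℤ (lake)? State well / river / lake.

D = b²−4ac = (-6)² − 4·20·34 = -2684
D < 0 ⇒ definite ⇒ every region one sign ⇒ single well

well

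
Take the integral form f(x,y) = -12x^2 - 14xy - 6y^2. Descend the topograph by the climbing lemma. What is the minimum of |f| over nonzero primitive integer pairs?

translate: b→-10 (≡14 mod 24), so (12,14,6)→(12,-10,4)
flip: (12,-10,4)→(4,10,12)
translate: b→2 (≡10 mod 8), so (4,10,12)→(4,2,6)
reduced (well bottom): (4,2,6) with a≤c, −a<b≤a
well minimum |f| = |-4| = 4 (negative-definite)

4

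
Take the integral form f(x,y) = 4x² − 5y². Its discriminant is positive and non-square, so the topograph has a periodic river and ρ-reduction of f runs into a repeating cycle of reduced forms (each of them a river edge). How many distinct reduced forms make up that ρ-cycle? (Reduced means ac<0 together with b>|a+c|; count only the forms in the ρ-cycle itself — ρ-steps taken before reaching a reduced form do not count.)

D = 80, ⌊√D⌋ = 8
descent: ρ → (-5,0,4)
descent: ρ → (4,8,-1)  [lands on river]
river: ρ → (-1,8,4)
ρ-cycle length = 2 (tail of 2 descent steps not counted)

2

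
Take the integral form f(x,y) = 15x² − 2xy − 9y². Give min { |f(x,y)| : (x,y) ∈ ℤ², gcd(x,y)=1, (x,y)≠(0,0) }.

descent: ρ → (-9,20,4)  [lands on river]
river: ρ → (4,20,-9)
river: ρ → (-9,16,8)
river: ρ → (8,16,-9)
closes: descent 1, river 4
min |a| on river = 4

4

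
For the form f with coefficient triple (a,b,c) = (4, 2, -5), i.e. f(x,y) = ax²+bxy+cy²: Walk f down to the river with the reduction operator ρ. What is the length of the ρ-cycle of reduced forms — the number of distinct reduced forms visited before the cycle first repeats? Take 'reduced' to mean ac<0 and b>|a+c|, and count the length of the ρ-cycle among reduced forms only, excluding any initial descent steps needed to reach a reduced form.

D = 84, ⌊√D⌋ = 9
river: ρ → (-5,8,1)
river: ρ → (1,8,-5)
river: ρ → (-5,2,4)
river: ρ → (4,6,-3)
river: ρ → (-3,6,4)
river: ρ → (4,2,-5)
ρ-cycle length = 6 (tail of 0 descent steps not counted)

6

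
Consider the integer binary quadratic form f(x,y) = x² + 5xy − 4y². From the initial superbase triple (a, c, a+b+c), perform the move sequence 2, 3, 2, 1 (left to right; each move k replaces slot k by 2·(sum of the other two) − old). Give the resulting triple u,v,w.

start (1,-4,2) = (f(1,0),f(0,1),f(1,1))
replace slot 2: 2·(1+2) − (-4) = 10 → (1,10,2)
replace slot 3: 2·(1+10) − 2 = 20 → (1,10,20)
replace slot 2: 2·(1+20) − 10 = 32 → (1,32,20)
replace slot 1: 2·(32+20) − 1 = 103 → (103,32,20)

103,32,20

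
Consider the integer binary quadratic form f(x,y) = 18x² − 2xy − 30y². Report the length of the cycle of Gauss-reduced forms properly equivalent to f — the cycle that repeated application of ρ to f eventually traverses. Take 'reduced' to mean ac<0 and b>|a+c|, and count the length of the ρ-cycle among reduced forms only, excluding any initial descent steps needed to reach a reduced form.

D = 2164, ⌊√D⌋ = 46
descent: ρ → (-30,2,18)
descent: ρ → (18,34,-14)  [lands on river]
river: ρ → (-14,22,30)
river: ρ → (30,38,-6)
river: ρ → (-6,46,2)
river: ρ → (2,46,-6)
river: ρ → (-6,38,30)
river: ρ → (30,22,-14)
river: ρ → (-14,34,18)
river: ρ → (18,38,-10)
river: ρ → (-10,42,10)
river: ρ → (10,38,-18)
river: ρ → (-18,34,14)
river: ρ → (14,22,-30)
river: ρ → (-30,38,6)
river: ρ → (6,46,-2)
river: ρ → (-2,46,6)
river: ρ → (6,38,-30)
river: ρ → (-30,22,14)
river: ρ → (14,34,-18)
river: ρ → (-18,38,10)
river: ρ → (10,42,-10)
river: ρ → (-10,38,18)
ρ-cycle length = 22 (tail of 2 descent steps not counted)

22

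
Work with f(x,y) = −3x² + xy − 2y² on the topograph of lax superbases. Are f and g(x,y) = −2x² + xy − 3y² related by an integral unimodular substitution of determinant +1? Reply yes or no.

D₁ = -23, D₂ = -23
f is negative-definite; reduce −f:
−f: flip: (3,-1,2)→(2,1,3)
−f: reduced (well bottom): (2,1,3) with a≤c, −a<b≤a
flip sign back: reduced form of f is (-2,-1,-3)
g is negative-definite; reduce −g:
−g: reduced (well bottom): (2,-1,3) with a≤c, −a<b≤a
flip sign back: reduced form of g is (-2,1,-3)
reduced forms (-2, -1, -3) vs (-2, 1, -3) ⇒ inequivalent

no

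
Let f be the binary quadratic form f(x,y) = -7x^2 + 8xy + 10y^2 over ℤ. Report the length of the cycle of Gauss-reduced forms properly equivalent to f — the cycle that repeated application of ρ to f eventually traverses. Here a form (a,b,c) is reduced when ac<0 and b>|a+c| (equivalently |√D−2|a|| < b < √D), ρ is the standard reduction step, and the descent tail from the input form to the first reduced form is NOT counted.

D = 344, ⌊√D⌋ = 18
river: ρ → (10,12,-5)
river: ρ → (-5,18,1)
river: ρ → (1,18,-5)
river: ρ → (-5,12,10)
river: ρ → (10,8,-7)
river: ρ → (-7,6,11)
river: ρ → (11,16,-2)
river: ρ → (-2,16,11)
river: ρ → (11,6,-7)
river: ρ → (-7,8,10)
ρ-cycle length = 10 (tail of 0 descent steps not counted)

10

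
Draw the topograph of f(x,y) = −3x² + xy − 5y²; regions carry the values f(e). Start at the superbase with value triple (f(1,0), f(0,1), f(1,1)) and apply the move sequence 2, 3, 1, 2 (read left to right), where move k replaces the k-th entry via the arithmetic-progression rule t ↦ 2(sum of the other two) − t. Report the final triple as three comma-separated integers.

start (-3,-5,-7) = (f(1,0),f(0,1),f(1,1))
replace slot 2: 2·((-3)+(-7)) − (-5) = -15 → (-3,-15,-7)
replace slot 3: 2·((-3)+(-15)) − (-7) = -29 → (-3,-15,-29)
replace slot 1: 2·((-15)+(-29)) − (-3) = -85 → (-85,-15,-29)
replace slot 2: 2·((-85)+(-29)) − (-15) = -213 → (-85,-213,-29)

-85,-213,-29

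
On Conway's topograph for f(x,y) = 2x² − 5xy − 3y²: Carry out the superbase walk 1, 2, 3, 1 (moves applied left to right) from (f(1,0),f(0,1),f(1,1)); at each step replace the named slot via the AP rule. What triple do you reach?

start (2,-3,-6) = (f(1,0),f(0,1),f(1,1))
replace slot 1: 2·((-3)+(-6)) − 2 = -20 → (-20,-3,-6)
replace slot 2: 2·((-20)+(-6)) − (-3) = -49 → (-20,-49,-6)
replace slot 3: 2·((-20)+(-49)) − (-6) = -132 → (-20,-49,-132)
replace slot 1: 2·((-49)+(-132)) − (-20) = -342 → (-342,-49,-132)

-342,-49,-132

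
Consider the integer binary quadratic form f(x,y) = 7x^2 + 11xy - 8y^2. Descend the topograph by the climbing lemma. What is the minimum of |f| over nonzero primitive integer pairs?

river: ρ → (-8,5,10)
river: ρ → (10,15,-3)
river: ρ → (-3,15,10)
river: ρ → (10,5,-8)
river: ρ → (-8,11,7)
river: ρ → (7,17,-2)
river: ρ → (-2,15,15)
river: ρ → (15,15,-2)
river: ρ → (-2,17,7)
river: ρ → (7,11,-8)
closes: descent 0, river 10
min |a| on river = 2

2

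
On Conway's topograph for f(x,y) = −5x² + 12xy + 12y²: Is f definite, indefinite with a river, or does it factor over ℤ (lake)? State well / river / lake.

D = b²−4ac = 12² − 4·(-5)·12 = 384
D > 0 non-square ⇒ indefinite ⇒ periodic river

river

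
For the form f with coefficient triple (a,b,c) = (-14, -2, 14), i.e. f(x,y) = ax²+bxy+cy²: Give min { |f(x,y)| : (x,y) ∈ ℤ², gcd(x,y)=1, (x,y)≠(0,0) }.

descent: ρ → (14,2,-14)  [lands on river]
river: ρ → (-14,26,2)
river: ρ → (2,26,-14)
river: ρ → (-14,2,14)
river: ρ → (14,26,-2)
river: ρ → (-2,26,14)
closes: descent 1, river 6
min |a| on river = 2

2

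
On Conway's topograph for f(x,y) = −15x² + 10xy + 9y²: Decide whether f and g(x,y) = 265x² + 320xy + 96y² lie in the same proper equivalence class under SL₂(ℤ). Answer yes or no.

D₁ = 640, D₂ = 640
river cycle of f (length 8): (9, 8, -16), (-16, 24, 1), (1, 24, -16), (-16, 8, 9), (9, 10, -15), (-15, 20, 4), (4, 20, -15), (-15, 10, 9)
river cycle of g (length 8): (9, 8, -16), (-16, 24, 1), (1, 24, -16), (-16, 8, 9), (9, 10, -15), (-15, 20, 4), (4, 20, -15), (-15, 10, 9)
cycles coincide ⇒ equivalent

yes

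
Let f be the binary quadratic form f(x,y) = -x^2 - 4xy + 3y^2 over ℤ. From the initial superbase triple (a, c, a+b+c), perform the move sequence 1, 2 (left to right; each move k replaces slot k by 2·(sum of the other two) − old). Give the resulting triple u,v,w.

start (-1,3,-2) = (f(1,0),f(0,1),f(1,1))
replace slot 1: 2·(3+(-2)) − (-1) = 3 → (3,3,-2)
replace slot 2: 2·(3+(-2)) − 3 = -1 → (3,-1,-2)

3,-1,-2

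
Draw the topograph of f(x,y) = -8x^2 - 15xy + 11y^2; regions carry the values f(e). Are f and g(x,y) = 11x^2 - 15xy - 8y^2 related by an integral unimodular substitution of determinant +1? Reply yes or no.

D₁ = 577, D₂ = 577
river cycle of f (length 10): (11, 15, -8), (-8, 17, 9), (9, 19, -6), (-6, 17, 12), (12, 7, -11), (-11, 15, 8), (8, 17, -9), (-9, 19, 6), (6, 17, -12), (-12, 7, 11)
river cycle of g (length 10): (-8, 15, 11), (11, 7, -12), (-12, 17, 6), (6, 19, -9), (-9, 17, 8), (8, 15, -11), (-11, 7, 12), (12, 17, -6), (-6, 19, 9), (9, 17, -8)
cycles differ ⇒ inequivalent

no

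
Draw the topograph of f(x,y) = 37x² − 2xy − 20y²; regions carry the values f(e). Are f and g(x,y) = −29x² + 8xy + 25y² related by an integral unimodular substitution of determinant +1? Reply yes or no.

D₁ = 2964, D₂ = 2964
river cycle of f (length 16): (-20, 42, 15), (15, 48, -11), (-11, 40, 31), (31, 22, -20), (-20, 18, 33), (33, 48, -5), (-5, 52, 13), (13, 52, -5), (-5, 48, 33), (33, 18, -20), … (6 more)
river cycle of g (length 10): (25, 42, -12), (-12, 54, 1), (1, 54, -12), (-12, 42, 25), (25, 8, -29), (-29, 50, 4), (4, 54, -3), (-3, 54, 4), (4, 50, -29), (-29, 8, 25)
cycles differ ⇒ inequivalent

no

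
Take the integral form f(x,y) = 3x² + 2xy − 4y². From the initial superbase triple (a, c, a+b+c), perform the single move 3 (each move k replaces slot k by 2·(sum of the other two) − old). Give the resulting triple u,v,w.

start (3,-4,1) = (f(1,0),f(0,1),f(1,1))
replace slot 3: 2·(3+(-4)) − 1 = -3 → (3,-4,-3)

3,-4,-3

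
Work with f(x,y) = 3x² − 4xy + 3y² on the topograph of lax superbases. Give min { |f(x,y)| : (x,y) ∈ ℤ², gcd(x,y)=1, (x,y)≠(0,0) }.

translate: b→2 (≡-4 mod 6), so (3,-4,3)→(3,2,2)
flip: (3,2,2)→(2,-2,3)
translate: b→2 (≡-2 mod 4), so (2,-2,3)→(2,2,3)
reduced (well bottom): (2,2,3) with a≤c, −a<b≤a
well minimum = a = 2

2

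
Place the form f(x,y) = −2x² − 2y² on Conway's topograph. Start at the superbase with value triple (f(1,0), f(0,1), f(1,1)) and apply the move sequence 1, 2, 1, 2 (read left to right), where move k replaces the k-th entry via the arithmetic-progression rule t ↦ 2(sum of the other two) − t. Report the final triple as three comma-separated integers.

start (-2,-2,-4) = (f(1,0),f(0,1),f(1,1))
replace slot 1: 2·((-2)+(-4)) − (-2) = -10 → (-10,-2,-4)
replace slot 2: 2·((-10)+(-4)) − (-2) = -26 → (-10,-26,-4)
replace slot 1: 2·((-26)+(-4)) − (-10) = -50 → (-50,-26,-4)
replace slot 2: 2·((-50)+(-4)) − (-26) = -82 → (-50,-82,-4)

-50,-82,-4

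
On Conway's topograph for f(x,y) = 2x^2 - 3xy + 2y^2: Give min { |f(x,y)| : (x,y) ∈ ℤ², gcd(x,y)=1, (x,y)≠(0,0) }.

translate: b→1 (≡-3 mod 4), so (2,-3,2)→(2,1,1)
flip: (2,1,1)→(1,-1,2)
translate: b→1 (≡-1 mod 2), so (1,-1,2)→(1,1,2)
reduced (well bottom): (1,1,2) with a≤c, −a<b≤a
well minimum = a = 1

1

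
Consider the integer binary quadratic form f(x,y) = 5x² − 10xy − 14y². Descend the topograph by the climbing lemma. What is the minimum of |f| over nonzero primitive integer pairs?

descent: ρ → (-14,10,5)  [lands on river]
river: ρ → (5,10,-14)
river: ρ → (-14,18,1)
river: ρ → (1,18,-14)
closes: descent 1, river 4
min |a| on river = 1

1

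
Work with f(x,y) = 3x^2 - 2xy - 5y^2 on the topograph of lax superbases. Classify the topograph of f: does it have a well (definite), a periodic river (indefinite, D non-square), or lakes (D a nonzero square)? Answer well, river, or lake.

D = b²−4ac = (-2)² − 4·3·(-5) = 64
D = 8² is a perfect square ⇒ form factors over ℤ ⇒ lakes

lake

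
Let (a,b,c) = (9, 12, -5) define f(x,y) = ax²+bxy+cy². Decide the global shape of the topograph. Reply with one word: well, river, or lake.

D = b²−4ac = 12² − 4·9·(-5) = 324
D = 18² is a perfect square ⇒ form factors over ℤ ⇒ lakes

lake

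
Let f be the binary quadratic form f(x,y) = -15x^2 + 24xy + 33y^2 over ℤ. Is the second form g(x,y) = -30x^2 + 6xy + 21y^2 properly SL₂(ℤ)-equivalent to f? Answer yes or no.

D₁ = 2556, D₂ = 2556
river cycle of f (length 8): (33, 42, -6), (-6, 42, 33), (33, 24, -15), (-15, 36, 21), (21, 48, -3), (-3, 48, 21), (21, 36, -15), (-15, 24, 33)
river cycle of g (length 8): (21, 36, -15), (-15, 24, 33), (33, 42, -6), (-6, 42, 33), (33, 24, -15), (-15, 36, 21), (21, 48, -3), (-3, 48, 21)
cycles coincide ⇒ equivalent

yes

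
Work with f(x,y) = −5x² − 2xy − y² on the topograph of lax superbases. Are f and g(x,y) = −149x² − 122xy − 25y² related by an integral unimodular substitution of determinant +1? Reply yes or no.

D₁ = -16, D₂ = -16
f is negative-definite; reduce −f:
−f: flip: (5,2,1)→(1,-2,5)
−f: translate: b→0 (≡-2 mod 2), so (1,-2,5)→(1,0,4)
−f: reduced (well bottom): (1,0,4) with a≤c, −a<b≤a
flip sign back: reduced form of f is (-1,0,-4)
g is negative-definite; reduce −g:
−g: flip: (149,122,25)→(25,-122,149)
−g: translate: b→-22 (≡-122 mod 50), so (25,-122,149)→(25,-22,5)
−g: flip: (25,-22,5)→(5,22,25)
−g: translate: b→2 (≡22 mod 10), so (5,22,25)→(5,2,1)
−g: flip: (5,2,1)→(1,-2,5)
−g: translate: b→0 (≡-2 mod 2), so (1,-2,5)→(1,0,4)
−g: reduced (well bottom): (1,0,4) with a≤c, −a<b≤a
flip sign back: reduced form of g is (-1,0,-4)
reduced forms (-1, 0, -4) vs (-1, 0, -4) ⇒ equivalent

yes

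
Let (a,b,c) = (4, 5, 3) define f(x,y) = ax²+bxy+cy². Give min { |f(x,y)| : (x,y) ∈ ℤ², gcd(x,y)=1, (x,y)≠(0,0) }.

translate: b→-3 (≡5 mod 8), so (4,5,3)→(4,-3,2)
flip: (4,-3,2)→(2,3,4)
translate: b→-1 (≡3 mod 4), so (2,3,4)→(2,-1,3)
reduced (well bottom): (2,-1,3) with a≤c, −a<b≤a
well minimum = a = 2

2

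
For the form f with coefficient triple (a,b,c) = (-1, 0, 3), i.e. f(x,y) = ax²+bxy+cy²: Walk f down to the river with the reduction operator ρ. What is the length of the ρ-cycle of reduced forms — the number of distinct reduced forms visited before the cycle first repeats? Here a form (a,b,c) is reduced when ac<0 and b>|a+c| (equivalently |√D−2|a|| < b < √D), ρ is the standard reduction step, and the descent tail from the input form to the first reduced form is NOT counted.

D = 12, ⌊√D⌋ = 3
descent: ρ → (3,0,-1)
descent: ρ → (-1,2,2)  [lands on river]
river: ρ → (2,2,-1)
ρ-cycle length = 2 (tail of 2 descent steps not counted)

2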